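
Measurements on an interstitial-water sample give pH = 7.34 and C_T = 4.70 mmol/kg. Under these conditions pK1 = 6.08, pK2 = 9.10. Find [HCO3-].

[HCO3⁻] = 4.38 mmol/kg

α₁ = 1 / (1 + [H⁺]/K1 + K2/[H⁺]) = 1 / (1 + 10^-1.26 + 10^-1.76)
   = 1 / (1 + 0.054954 + 0.017378) = 1/1.0723 = 0.9325
[HCO3⁻] = α₁ × DIC = 0.9325 × 4.70 = 4.38 mmol/kg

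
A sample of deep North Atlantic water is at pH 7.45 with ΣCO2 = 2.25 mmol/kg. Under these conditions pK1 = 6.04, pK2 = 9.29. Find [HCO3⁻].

[HCO3⁻] = 2.14 mmol/kg

α₁ = 1 / (1 + [H⁺]/K1 + K2/[H⁺]) = 1 / (1 + 10^-1.41 + 10^-1.84)
   = 1 / (1 + 0.038905 + 0.014454) = 1/1.0534 = 0.9493
[HCO3⁻] = α₁ × DIC = 0.9493 × 2.25 = 2.14 mmol/kg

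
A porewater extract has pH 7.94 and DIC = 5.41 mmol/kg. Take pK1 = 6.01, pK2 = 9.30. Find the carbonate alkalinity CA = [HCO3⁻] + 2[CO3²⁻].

CA = 5.57 mmol/kg

CA = [HCO3⁻] + 2[CO3²⁻] = (α₁ + 2α₂)·DIC
At pH 7.94: [H⁺]/K1 = 10^-1.93 = 0.011749, K2/[H⁺] = 10^-1.36 = 0.043652
α₁ = 1/(1 + 0.011749 + 0.043652) = 1/1.0554 = 0.9475; α₂ = α₁·K2/[H⁺] = 0.04136
α₁ + 2α₂ = 1.0302
CA = 1.0302 × 5.41 = 5.57 mmol/kg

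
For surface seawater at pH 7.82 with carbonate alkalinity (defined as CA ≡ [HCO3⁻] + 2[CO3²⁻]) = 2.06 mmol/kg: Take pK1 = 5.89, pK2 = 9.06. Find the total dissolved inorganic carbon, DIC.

DIC = 1.98 mmol/kg

CA = [HCO3⁻] + 2[CO3²⁻] = (α₁ + 2α₂)·DIC
At pH 7.82: [H⁺]/K1 = 10^-1.93 = 0.011749, K2/[H⁺] = 10^-1.24 = 0.057544
α₁ = 1/(1 + 0.011749 + 0.057544) = 1/1.0693 = 0.9352; α₂ = α₁·K2/[H⁺] = 0.05381
α₁ + 2α₂ = 1.0428
DIC = CA / (α₁ + 2α₂) = 2.06 / 1.0428 = 1.98 mmol/kg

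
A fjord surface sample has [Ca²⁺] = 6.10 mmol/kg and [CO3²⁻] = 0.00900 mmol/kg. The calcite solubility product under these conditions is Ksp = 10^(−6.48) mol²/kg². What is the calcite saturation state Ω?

Ksp = 10^(−6.48) = 3.311×10^-7
Ω = [Ca²⁺][CO3²⁻]/Ksp = (6.10×10^-3)(0.00900×10^-3) / 3.311×10^-7 = 0.166

Ω = 0.166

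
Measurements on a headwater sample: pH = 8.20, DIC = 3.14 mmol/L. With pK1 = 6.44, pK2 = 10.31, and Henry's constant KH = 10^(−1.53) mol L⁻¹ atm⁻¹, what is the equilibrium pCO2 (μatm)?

α₀ = 1 / (1 + K1/[H⁺] + K1K2/[H⁺]²) = 1 / (1 + 10^+1.76 + 10^-0.35)
   = 1 / (1 + 57.544 + 0.44668) = 1/58.991 = 0.01695
[CO2*] = α₀ × DIC = 0.01695 × 3.14 = 0.05323 mmol/L
pCO2 = [CO2*]/KH = 5.323×10^-5 / 2.951×10^-2 = 1800 μatm

pCO2 = 1800 μatm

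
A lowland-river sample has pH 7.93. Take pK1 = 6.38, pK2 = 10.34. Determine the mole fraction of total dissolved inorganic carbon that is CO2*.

α₀ = 1 / (1 + K1/[H⁺] + K1K2/[H⁺]²) = 1 / (1 + 10^+1.55 + 10^-0.86)
   = 1 / (1 + 35.481 + 0.13804) = 1/36.619 = 0.02731

α₀ = 0.0273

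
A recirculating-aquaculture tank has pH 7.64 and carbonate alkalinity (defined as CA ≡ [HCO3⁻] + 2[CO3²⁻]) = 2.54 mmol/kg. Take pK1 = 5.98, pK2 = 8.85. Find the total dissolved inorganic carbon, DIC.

DIC = 2.45 mmol/kg

CA = [HCO3⁻] + 2[CO3²⁻] = (α₁ + 2α₂)·DIC
At pH 7.64: [H⁺]/K1 = 10^-1.66 = 0.021878, K2/[H⁺] = 10^-1.21 = 0.061660
α₁ = 1/(1 + 0.021878 + 0.061660) = 1/1.0835 = 0.9229; α₂ = α₁·K2/[H⁺] = 0.05691
α₁ + 2α₂ = 1.0367
DIC = CA / (α₁ + 2α₂) = 2.54 / 1.0367 = 2.45 mmol/kg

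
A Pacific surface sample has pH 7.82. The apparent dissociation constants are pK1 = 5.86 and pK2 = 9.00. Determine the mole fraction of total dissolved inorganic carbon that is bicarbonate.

α₁ = 1 / (1 + [H⁺]/K1 + K2/[H⁺]) = 1 / (1 + 10^-1.96 + 10^-1.18)
   = 1 / (1 + 0.010965 + 0.066069) = 1/1.0770 = 0.9285

α₁ = 0.928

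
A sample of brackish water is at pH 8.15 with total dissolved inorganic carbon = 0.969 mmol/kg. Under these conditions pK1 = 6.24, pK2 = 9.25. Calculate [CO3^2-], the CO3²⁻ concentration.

[CO3²⁻] = 0.0705 mmol/kg

α₂ = 1 / (1 + [H⁺]/K2 + [H⁺]²/(K1K2)) = 1 / (1 + 10^+1.10 + 10^-0.81)
   = 1 / (1 + 12.589 + 0.15488) = 1/13.744 = 0.07276
[CO3²⁻] = α₂ × DIC = 0.07276 × 0.969 = 0.0705 mmol/kg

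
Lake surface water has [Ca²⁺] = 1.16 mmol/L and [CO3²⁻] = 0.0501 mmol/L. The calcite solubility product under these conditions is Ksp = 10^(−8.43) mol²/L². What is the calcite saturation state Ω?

Ω = 15.6

Ksp = 10^(−8.43) = 3.715×10^-9
Ω = [Ca²⁺][CO3²⁻]/Ksp = (1.16×10^-3)(0.0501×10^-3) / 3.715×10^-9 = 15.6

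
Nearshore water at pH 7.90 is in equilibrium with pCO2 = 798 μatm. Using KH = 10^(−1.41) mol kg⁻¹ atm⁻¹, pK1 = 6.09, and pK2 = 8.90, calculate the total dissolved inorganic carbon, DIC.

DIC = 2.24 mmol/kg

[CO2*] = KH · pCO2 = 10^(−1.41) × 798×10^-6 = 3.105×10^-5 mol/kg
α₀ = 1/(1 + K1/[H⁺] + K1K2/[H⁺]²) = 1/(1 + 10^+1.81 + 10^+0.81) = 0.01388
DIC = [CO2*]/α₀ = 3.105×10^-5 / 0.01388 = 2.24 mmol/kg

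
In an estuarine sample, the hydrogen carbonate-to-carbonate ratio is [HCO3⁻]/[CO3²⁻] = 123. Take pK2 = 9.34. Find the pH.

From K2 = [H⁺][CO3²⁻]/[HCO3⁻]:  pH = pK2 − log₁₀([HCO3⁻]/[CO3²⁻])
log₁₀(123) = +2.090
pH = 9.34 − (+2.090) = 7.25

pH = 7.25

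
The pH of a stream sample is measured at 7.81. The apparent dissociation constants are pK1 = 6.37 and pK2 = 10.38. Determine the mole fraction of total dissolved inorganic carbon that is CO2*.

α₀ = 0.0349

α₀ = 1 / (1 + K1/[H⁺] + K1K2/[H⁺]²) = 1 / (1 + 10^+1.44 + 10^-1.13)
   = 1 / (1 + 27.542 + 0.074131) = 1/28.616 = 0.03494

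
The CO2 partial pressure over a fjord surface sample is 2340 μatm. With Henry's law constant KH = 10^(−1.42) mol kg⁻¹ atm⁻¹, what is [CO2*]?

KH = 10^(−1.42) = 3.802×10^-2 mol kg⁻¹ atm⁻¹
[CO2*] = KH · pCO2 = 3.802×10^-2 × 2340×10^-6 atm = 8.90×10^-5 mol/kg

[CO2*] = 89.0 μmol/kg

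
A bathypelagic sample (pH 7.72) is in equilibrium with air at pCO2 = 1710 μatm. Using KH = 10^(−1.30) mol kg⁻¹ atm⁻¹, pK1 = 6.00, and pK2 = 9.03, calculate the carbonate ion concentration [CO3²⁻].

[CO3²⁻] = 0.220 mmol/kg

[CO2*] = KH · pCO2 = 10^(−1.30) × 1710×10^-6 = 8.570×10^-5 mol/kg
α₀ = 1/(1 + K1/[H⁺] + K1K2/[H⁺]²) = 1/(1 + 10^+1.72 + 10^+0.41) = 0.01784
DIC = [CO2*]/α₀ = 8.570×10^-5 / 0.01784 = 4.804 mmol/kg
[CO3²⁻] = α₂·DIC; α₂ = 0.04586, so [CO3²⁻] = 0.04586 × 4.804 = 0.220 mmol/kg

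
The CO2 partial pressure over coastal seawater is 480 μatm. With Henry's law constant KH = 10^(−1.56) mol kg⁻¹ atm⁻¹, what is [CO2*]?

KH = 10^(−1.56) = 2.754×10^-2 mol kg⁻¹ atm⁻¹
[CO2*] = KH · pCO2 = 2.754×10^-2 × 480×10^-6 atm = 1.32×10^-5 mol/kg

[CO2*] = 13.2 μmol/kg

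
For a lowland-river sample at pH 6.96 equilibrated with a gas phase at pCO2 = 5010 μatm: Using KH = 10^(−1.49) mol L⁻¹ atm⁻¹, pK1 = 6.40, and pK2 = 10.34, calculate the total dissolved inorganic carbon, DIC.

[CO2*] = KH · pCO2 = 10^(−1.49) × 5010×10^-6 = 1.621×10^-4 mol/L
α₀ = 1/(1 + K1/[H⁺] + K1K2/[H⁺]²) = 1/(1 + 10^+0.56 + 10^-2.82) = 0.2159
DIC = [CO2*]/α₀ = 1.621×10^-4 / 0.2159 = 0.751 mmol/L

DIC = 0.751 mmol/L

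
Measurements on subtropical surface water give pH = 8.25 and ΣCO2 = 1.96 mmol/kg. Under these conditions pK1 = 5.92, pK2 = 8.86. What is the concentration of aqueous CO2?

[CO2*] = 7.33 μmol/kg

α₀ = 1 / (1 + K1/[H⁺] + K1K2/[H⁺]²) = 1 / (1 + 10^+2.33 + 10^+1.72)
   = 1 / (1 + 213.80 + 52.481) = 1/267.28 = 0.003741
[CO2*] = α₀ × DIC = 0.003741 × 1.96 = 0.00733 mmol/kg = 7.33 μmol/kg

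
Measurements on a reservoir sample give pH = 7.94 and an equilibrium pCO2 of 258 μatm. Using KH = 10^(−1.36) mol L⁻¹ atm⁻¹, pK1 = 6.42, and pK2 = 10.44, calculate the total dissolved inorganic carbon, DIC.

[CO2*] = KH · pCO2 = 10^(−1.36) × 258×10^-6 = 1.126×10^-5 mol/L
α₀ = 1/(1 + K1/[H⁺] + K1K2/[H⁺]²) = 1/(1 + 10^+1.52 + 10^-0.98) = 0.02922
DIC = [CO2*]/α₀ = 1.126×10^-5 / 0.02922 = 0.385 mmol/L

DIC = 0.385 mmol/L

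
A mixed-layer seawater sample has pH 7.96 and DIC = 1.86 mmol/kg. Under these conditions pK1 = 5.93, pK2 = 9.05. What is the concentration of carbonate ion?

[CO3²⁻] = 0.139 mmol/kg

α₂ = 1 / (1 + [H⁺]/K2 + [H⁺]²/(K1K2)) = 1 / (1 + 10^+1.09 + 10^-0.94)
   = 1 / (1 + 12.303 + 0.11482) = 1/13.418 = 0.07453
[CO3²⁻] = α₂ × DIC = 0.07453 × 1.86 = 0.139 mmol/kg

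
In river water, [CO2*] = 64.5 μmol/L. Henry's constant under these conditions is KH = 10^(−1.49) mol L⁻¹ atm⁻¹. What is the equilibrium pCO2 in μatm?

pCO2 = 1990 μatm

KH = 10^(−1.49) = 3.236×10^-2 mol L⁻¹ atm⁻¹
pCO2 = [CO2*]/KH = 64.5×10^-6 / 3.236×10^-2 = 1.99×10^-3 atm = 1990 μatm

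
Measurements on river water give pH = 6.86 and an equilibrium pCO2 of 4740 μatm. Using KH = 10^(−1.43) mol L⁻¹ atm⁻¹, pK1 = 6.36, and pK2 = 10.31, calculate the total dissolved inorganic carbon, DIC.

DIC = 0.733 mmol/L

[CO2*] = KH · pCO2 = 10^(−1.43) × 4740×10^-6 = 1.761×10^-4 mol/L
α₀ = 1/(1 + K1/[H⁺] + K1K2/[H⁺]²) = 1/(1 + 10^+0.50 + 10^-2.95) = 0.2402
DIC = [CO2*]/α₀ = 1.761×10^-4 / 0.2402 = 0.733 mmol/L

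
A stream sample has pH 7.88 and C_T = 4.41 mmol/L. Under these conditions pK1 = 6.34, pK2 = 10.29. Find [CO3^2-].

α₂ = 1 / (1 + [H⁺]/K2 + [H⁺]²/(K1K2)) = 1 / (1 + 10^+2.41 + 10^+0.87)
   = 1 / (1 + 257.04 + 7.4131) = 1/265.45 = 0.003767
[CO3²⁻] = α₂ × DIC = 0.003767 × 4.41 = 0.0166 mmol/L = 16.6 μmol/L

[CO3²⁻] = 16.6 μmol/L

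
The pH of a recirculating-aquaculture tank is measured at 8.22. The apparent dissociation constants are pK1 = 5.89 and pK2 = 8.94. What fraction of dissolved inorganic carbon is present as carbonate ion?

α₂ = 0.159

α₂ = 1 / (1 + [H⁺]/K2 + [H⁺]²/(K1K2)) = 1 / (1 + 10^+0.72 + 10^-1.61)
   = 1 / (1 + 5.2481 + 0.024547) = 1/6.2726 = 0.1594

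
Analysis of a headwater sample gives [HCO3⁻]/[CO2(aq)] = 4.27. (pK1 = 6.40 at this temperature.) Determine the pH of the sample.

From K1 = [H⁺][HCO3⁻]/[CO2(aq)]:  pH = pK1 + log₁₀([HCO3⁻]/[CO2(aq)])
log₁₀(4.27) = +0.630
pH = 6.40 + (+0.630) = 7.03

pH = 7.03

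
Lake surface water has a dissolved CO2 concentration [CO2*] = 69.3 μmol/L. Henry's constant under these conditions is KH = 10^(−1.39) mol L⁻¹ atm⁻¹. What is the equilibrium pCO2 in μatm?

KH = 10^(−1.39) = 4.074×10^-2 mol L⁻¹ atm⁻¹
pCO2 = [CO2*]/KH = 69.3×10^-6 / 4.074×10^-2 = 1.70×10^-3 atm = 1700 μatm

pCO2 = 1700 μatm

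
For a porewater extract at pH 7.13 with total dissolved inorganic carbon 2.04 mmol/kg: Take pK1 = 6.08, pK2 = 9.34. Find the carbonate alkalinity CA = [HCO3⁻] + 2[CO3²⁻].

CA = 1.89 mmol/kg

CA = [HCO3⁻] + 2[CO3²⁻] = (α₁ + 2α₂)·DIC
At pH 7.13: [H⁺]/K1 = 10^-1.05 = 0.089125, K2/[H⁺] = 10^-2.21 = 0.0061660
α₁ = 1/(1 + 0.089125 + 0.0061660) = 1/1.0953 = 0.9130; α₂ = α₁·K2/[H⁺] = 0.005630
α₁ + 2α₂ = 0.9243
CA = 0.9243 × 2.04 = 1.89 mmol/kg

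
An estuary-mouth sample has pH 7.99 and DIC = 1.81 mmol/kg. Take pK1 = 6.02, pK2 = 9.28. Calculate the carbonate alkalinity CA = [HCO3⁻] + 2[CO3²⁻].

CA = 1.88 mmol/kg

CA = [HCO3⁻] + 2[CO3²⁻] = (α₁ + 2α₂)·DIC
At pH 7.99: [H⁺]/K1 = 10^-1.97 = 0.010715, K2/[H⁺] = 10^-1.29 = 0.051286
α₁ = 1/(1 + 0.010715 + 0.051286) = 1/1.0620 = 0.9416; α₂ = α₁·K2/[H⁺] = 0.04829
α₁ + 2α₂ = 1.0382
CA = 1.0382 × 1.81 = 1.88 mmol/kg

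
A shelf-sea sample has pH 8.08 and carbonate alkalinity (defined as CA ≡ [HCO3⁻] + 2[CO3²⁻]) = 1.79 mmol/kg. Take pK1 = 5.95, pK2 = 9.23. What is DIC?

CA = [HCO3⁻] + 2[CO3²⁻] = (α₁ + 2α₂)·DIC
At pH 8.08: [H⁺]/K1 = 10^-2.13 = 0.0074131, K2/[H⁺] = 10^-1.15 = 0.070795
α₁ = 1/(1 + 0.0074131 + 0.070795) = 1/1.0782 = 0.9275; α₂ = α₁·K2/[H⁺] = 0.06566
α₁ + 2α₂ = 1.0588
DIC = CA / (α₁ + 2α₂) = 1.79 / 1.0588 = 1.69 mmol/kg

DIC = 1.69 mmol/kg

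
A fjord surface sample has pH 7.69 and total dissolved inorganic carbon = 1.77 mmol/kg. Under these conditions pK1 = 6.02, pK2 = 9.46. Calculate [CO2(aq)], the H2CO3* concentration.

α₀ = 1 / (1 + K1/[H⁺] + K1K2/[H⁺]²) = 1 / (1 + 10^+1.67 + 10^-0.10)
   = 1 / (1 + 46.774 + 0.79433) = 1/48.568 = 0.02059
[CO2*] = α₀ × DIC = 0.02059 × 1.77 = 0.0364 mmol/kg

[CO2*] = 0.0364 mmol/kg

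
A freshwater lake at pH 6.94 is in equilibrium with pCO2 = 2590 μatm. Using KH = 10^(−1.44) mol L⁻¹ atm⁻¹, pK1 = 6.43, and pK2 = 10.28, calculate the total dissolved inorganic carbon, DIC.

[CO2*] = KH · pCO2 = 10^(−1.44) × 2590×10^-6 = 9.404×10^-5 mol/L
α₀ = 1/(1 + K1/[H⁺] + K1K2/[H⁺]²) = 1/(1 + 10^+0.51 + 10^-2.83) = 0.2360
DIC = [CO2*]/α₀ = 9.404×10^-5 / 0.2360 = 0.398 mmol/L

DIC = 0.398 mmol/L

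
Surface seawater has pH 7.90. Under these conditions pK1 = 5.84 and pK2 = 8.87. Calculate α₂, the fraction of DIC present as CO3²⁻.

α₂ = 1 / (1 + [H⁺]/K2 + [H⁺]²/(K1K2)) = 1 / (1 + 10^+0.97 + 10^-1.09)
   = 1 / (1 + 9.3325 + 0.081283) = 1/10.414 = 0.09603

α₂ = 0.0960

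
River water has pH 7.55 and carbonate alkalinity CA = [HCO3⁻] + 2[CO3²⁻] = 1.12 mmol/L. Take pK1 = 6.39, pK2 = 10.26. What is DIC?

CA = [HCO3⁻] + 2[CO3²⁻] = (α₁ + 2α₂)·DIC
At pH 7.55: [H⁺]/K1 = 10^-1.16 = 0.069183, K2/[H⁺] = 10^-2.71 = 0.0019498
α₁ = 1/(1 + 0.069183 + 0.0019498) = 1/1.0711 = 0.9336; α₂ = α₁·K2/[H⁺] = 0.001820
α₁ + 2α₂ = 0.9372
DIC = CA / (α₁ + 2α₂) = 1.12 / 0.9372 = 1.20 mmol/L

DIC = 1.20 mmol/L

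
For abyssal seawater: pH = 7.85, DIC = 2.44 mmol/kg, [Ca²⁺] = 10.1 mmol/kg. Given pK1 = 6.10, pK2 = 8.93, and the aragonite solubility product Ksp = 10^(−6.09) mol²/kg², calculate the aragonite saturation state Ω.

Ω = 2.29

α₂ = 1 / (1 + [H⁺]/K2 + [H⁺]²/(K1K2)) = 1 / (1 + 10^+1.08 + 10^-0.67)
   = 1 / (1 + 12.023 + 0.21380) = 1/13.236 = 0.07555
[CO3²⁻] = α₂ × DIC = 0.07555 × 2.44 = 0.1843 mmol/kg
Ksp = 10^(−6.09) = 8.128×10^-7
Ω = [Ca²⁺][CO3²⁻]/Ksp = (10.1×10^-3)(1.843×10^-4) / 8.128×10^-7 = 2.29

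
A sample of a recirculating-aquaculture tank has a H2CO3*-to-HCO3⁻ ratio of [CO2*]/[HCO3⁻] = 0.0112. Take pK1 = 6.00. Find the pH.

From K1 = [H⁺][HCO3⁻]/[CO2*]:  pH = pK1 − log₁₀([CO2*]/[HCO3⁻])
log₁₀(0.0112) = -1.951
pH = 6.00 − (-1.951) = 7.95

pH = 7.95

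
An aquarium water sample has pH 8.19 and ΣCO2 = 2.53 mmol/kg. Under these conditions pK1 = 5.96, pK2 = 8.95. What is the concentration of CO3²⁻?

[CO3²⁻] = 0.373 mmol/kg

α₂ = 1 / (1 + [H⁺]/K2 + [H⁺]²/(K1K2)) = 1 / (1 + 10^+0.76 + 10^-1.47)
   = 1 / (1 + 5.7544 + 0.033884) = 1/6.7883 = 0.1473
[CO3²⁻] = α₂ × DIC = 0.1473 × 2.53 = 0.373 mmol/kg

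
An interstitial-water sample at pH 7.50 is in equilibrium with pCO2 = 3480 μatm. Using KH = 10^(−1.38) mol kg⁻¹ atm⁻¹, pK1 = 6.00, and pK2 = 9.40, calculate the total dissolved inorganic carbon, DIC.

[CO2*] = KH · pCO2 = 10^(−1.38) × 3480×10^-6 = 1.451×10^-4 mol/kg
α₀ = 1/(1 + K1/[H⁺] + K1K2/[H⁺]²) = 1/(1 + 10^+1.50 + 10^-0.40) = 0.03028
DIC = [CO2*]/α₀ = 1.451×10^-4 / 0.03028 = 4.79 mmol/kg

DIC = 4.79 mmol/kg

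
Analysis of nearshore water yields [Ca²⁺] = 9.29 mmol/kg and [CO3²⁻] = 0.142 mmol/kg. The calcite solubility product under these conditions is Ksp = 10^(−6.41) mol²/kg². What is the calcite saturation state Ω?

Ksp = 10^(−6.41) = 3.890×10^-7
Ω = [Ca²⁺][CO3²⁻]/Ksp = (9.29×10^-3)(0.142×10^-3) / 3.890×10^-7 = 3.39

Ω = 3.39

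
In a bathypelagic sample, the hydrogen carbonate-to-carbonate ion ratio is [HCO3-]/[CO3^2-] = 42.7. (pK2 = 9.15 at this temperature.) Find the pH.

From K2 = [H⁺][CO3^2-]/[HCO3-]:  pH = pK2 − log₁₀([HCO3-]/[CO3^2-])
log₁₀(42.7) = +1.630
pH = 9.15 − (+1.630) = 7.52

pH = 7.52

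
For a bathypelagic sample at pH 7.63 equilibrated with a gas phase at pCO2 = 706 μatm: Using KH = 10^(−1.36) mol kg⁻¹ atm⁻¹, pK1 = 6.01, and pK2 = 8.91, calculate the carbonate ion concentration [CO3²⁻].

[CO2*] = KH · pCO2 = 10^(−1.36) × 706×10^-6 = 3.082×10^-5 mol/kg
α₀ = 1/(1 + K1/[H⁺] + K1K2/[H⁺]²) = 1/(1 + 10^+1.62 + 10^+0.34) = 0.02228
DIC = [CO2*]/α₀ = 3.082×10^-5 / 0.02228 = 1.383 mmol/kg
[CO3²⁻] = α₂·DIC; α₂ = 0.04875, so [CO3²⁻] = 0.04875 × 1.383 = 0.0674 mmol/kg

[CO3²⁻] = 0.0674 mmol/kg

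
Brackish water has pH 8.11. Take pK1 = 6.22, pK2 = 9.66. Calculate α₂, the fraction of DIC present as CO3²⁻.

α₂ = 0.0271

α₂ = 1 / (1 + [H⁺]/K2 + [H⁺]²/(K1K2)) = 1 / (1 + 10^+1.55 + 10^-0.34)
   = 1 / (1 + 35.481 + 0.45709) = 1/36.938 = 0.02707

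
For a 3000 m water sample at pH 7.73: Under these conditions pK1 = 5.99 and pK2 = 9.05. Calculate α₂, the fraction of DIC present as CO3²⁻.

α₂ = 1 / (1 + [H⁺]/K2 + [H⁺]²/(K1K2)) = 1 / (1 + 10^+1.32 + 10^-0.42)
   = 1 / (1 + 20.893 + 0.38019) = 1/22.273 = 0.04490

α₂ = 0.0449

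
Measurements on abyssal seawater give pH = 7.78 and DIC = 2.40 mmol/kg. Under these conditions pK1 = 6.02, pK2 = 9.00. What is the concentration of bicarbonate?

α₁ = 1 / (1 + [H⁺]/K1 + K2/[H⁺]) = 1 / (1 + 10^-1.76 + 10^-1.22)
   = 1 / (1 + 0.017378 + 0.060256) = 1/1.0776 = 0.9280
[HCO3⁻] = α₁ × DIC = 0.9280 × 2.40 = 2.23 mmol/kg

[HCO3⁻] = 2.23 mmol/kg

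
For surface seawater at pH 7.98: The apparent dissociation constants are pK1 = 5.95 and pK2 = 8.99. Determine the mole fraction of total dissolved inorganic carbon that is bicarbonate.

α₁ = 1 / (1 + [H⁺]/K1 + K2/[H⁺]) = 1 / (1 + 10^-2.03 + 10^-1.01)
   = 1 / (1 + 0.0093325 + 0.097724) = 1/1.1071 = 0.9033

α₁ = 0.903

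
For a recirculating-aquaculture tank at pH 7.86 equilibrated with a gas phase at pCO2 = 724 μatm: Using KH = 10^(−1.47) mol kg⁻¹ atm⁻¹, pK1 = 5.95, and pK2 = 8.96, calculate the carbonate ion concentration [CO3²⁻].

[CO2*] = KH · pCO2 = 10^(−1.47) × 724×10^-6 = 2.453×10^-5 mol/kg
α₀ = 1/(1 + K1/[H⁺] + K1K2/[H⁺]²) = 1/(1 + 10^+1.91 + 10^+0.81) = 0.01127
DIC = [CO2*]/α₀ = 2.453×10^-5 / 0.01127 = 2.177 mmol/kg
[CO3²⁻] = α₂·DIC; α₂ = 0.07276, so [CO3²⁻] = 0.07276 × 2.177 = 0.158 mmol/kg

[CO3²⁻] = 0.158 mmol/kg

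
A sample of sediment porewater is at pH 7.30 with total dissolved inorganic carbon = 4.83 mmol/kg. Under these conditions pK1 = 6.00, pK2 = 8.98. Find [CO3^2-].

α₂ = 1 / (1 + [H⁺]/K2 + [H⁺]²/(K1K2)) = 1 / (1 + 10^+1.68 + 10^+0.38)
   = 1 / (1 + 47.863 + 2.3988) = 1/51.262 = 0.01951
[CO3²⁻] = α₂ × DIC = 0.01951 × 4.83 = 0.0942 mmol/kg

[CO3²⁻] = 0.0942 mmol/kg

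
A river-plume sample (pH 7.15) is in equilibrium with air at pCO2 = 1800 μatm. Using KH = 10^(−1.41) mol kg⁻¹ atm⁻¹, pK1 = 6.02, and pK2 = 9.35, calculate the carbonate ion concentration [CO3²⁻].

[CO3²⁻] = 5.96 μmol/kg

[CO2*] = KH · pCO2 = 10^(−1.41) × 1800×10^-6 = 7.003×10^-5 mol/kg
α₀ = 1/(1 + K1/[H⁺] + K1K2/[H⁺]²) = 1/(1 + 10^+1.13 + 10^-1.07) = 0.06861
DIC = [CO2*]/α₀ = 7.003×10^-5 / 0.06861 = 1.021 mmol/kg
[CO3²⁻] = α₂·DIC; α₂ = 0.005840, so [CO3²⁻] = 0.005840 × 1.021 = 0.00596 mmol/kg = 5.96 μmol/kg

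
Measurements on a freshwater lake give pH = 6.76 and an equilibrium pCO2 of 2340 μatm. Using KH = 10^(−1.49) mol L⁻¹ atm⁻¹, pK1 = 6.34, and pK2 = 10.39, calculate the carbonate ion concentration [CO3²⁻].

[CO2*] = KH · pCO2 = 10^(−1.49) × 2340×10^-6 = 7.572×10^-5 mol/L
α₀ = 1/(1 + K1/[H⁺] + K1K2/[H⁺]²) = 1/(1 + 10^+0.42 + 10^-3.21) = 0.2754
DIC = [CO2*]/α₀ = 7.572×10^-5 / 0.2754 = 0.2749 mmol/L
[CO3²⁻] = α₂·DIC; α₂ = 0.0001698, so [CO3²⁻] = 0.0001698 × 0.2749 = 4.67×10^-5 mmol/L = 0.0467 μmol/L

[CO3²⁻] = 0.0467 μmol/L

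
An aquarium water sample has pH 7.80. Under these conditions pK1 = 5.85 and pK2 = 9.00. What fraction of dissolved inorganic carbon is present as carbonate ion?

α₂ = 1 / (1 + [H⁺]/K2 + [H⁺]²/(K1K2)) = 1 / (1 + 10^+1.20 + 10^-0.75)
   = 1 / (1 + 15.849 + 0.17783) = 1/17.027 = 0.05873

α₂ = 0.0587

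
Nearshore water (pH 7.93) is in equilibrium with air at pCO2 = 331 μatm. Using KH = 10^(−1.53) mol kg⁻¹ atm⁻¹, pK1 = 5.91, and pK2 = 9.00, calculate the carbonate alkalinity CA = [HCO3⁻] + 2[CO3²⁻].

[CO2*] = KH · pCO2 = 10^(−1.53) × 331×10^-6 = 9.769×10^-6 mol/kg
α₀ = 1/(1 + K1/[H⁺] + K1K2/[H⁺]²) = 1/(1 + 10^+2.02 + 10^+0.95) = 0.008724
DIC = [CO2*]/α₀ = 9.769×10^-6 / 0.008724 = 1.120 mmol/kg
CA = (α₁ + 2α₂)·DIC = (0.9135 + 2×0.07775) × 1.120 = 1.20 mmol/kg

CA = 1.20 mmol/kg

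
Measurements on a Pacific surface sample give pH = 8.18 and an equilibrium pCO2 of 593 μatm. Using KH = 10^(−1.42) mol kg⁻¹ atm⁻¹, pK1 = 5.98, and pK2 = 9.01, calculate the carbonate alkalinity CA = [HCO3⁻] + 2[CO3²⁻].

[CO2*] = KH · pCO2 = 10^(−1.42) × 593×10^-6 = 2.255×10^-5 mol/kg
α₀ = 1/(1 + K1/[H⁺] + K1K2/[H⁺]²) = 1/(1 + 10^+2.20 + 10^+1.37) = 0.005467
DIC = [CO2*]/α₀ = 2.255×10^-5 / 0.005467 = 4.124 mmol/kg
CA = (α₁ + 2α₂)·DIC = (0.8664 + 2×0.1281) × 4.124 = 4.63 mmol/kg

CA = 4.63 mmol/kg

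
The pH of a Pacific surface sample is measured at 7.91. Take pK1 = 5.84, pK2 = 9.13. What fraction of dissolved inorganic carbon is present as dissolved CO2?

α₀ = 1 / (1 + K1/[H⁺] + K1K2/[H⁺]²) = 1 / (1 + 10^+2.07 + 10^+0.85)
   = 1 / (1 + 117.49 + 7.0795) = 1/125.57 = 0.007964

α₀ = 0.00796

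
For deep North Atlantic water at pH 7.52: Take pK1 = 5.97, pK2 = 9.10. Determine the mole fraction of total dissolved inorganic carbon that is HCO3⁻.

α₁ = 1 / (1 + [H⁺]/K1 + K2/[H⁺]) = 1 / (1 + 10^-1.55 + 10^-1.58)
   = 1 / (1 + 0.028184 + 0.026303) = 1/1.0545 = 0.9483

α₁ = 0.948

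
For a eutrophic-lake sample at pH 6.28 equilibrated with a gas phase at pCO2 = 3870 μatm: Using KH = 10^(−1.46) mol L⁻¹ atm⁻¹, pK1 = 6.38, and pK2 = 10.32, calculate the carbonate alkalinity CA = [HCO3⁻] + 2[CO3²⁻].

CA = 0.107 mmol/L

[CO2*] = KH · pCO2 = 10^(−1.46) × 3870×10^-6 = 1.342×10^-4 mol/L
α₀ = 1/(1 + K1/[H⁺] + K1K2/[H⁺]²) = 1/(1 + 10^-0.10 + 10^-4.14) = 0.5573
DIC = [CO2*]/α₀ = 1.342×10^-4 / 0.5573 = 0.2408 mmol/L
CA = (α₁ + 2α₂)·DIC = (0.4427 + 2×4.037×10^-5) × 0.2408 = 0.107 mmol/L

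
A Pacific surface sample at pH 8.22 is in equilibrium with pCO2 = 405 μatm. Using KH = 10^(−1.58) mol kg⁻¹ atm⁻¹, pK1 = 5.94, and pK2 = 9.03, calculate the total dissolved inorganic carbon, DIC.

DIC = 2.35 mmol/kg

[CO2*] = KH · pCO2 = 10^(−1.58) × 405×10^-6 = 1.065×10^-5 mol/kg
α₀ = 1/(1 + K1/[H⁺] + K1K2/[H⁺]²) = 1/(1 + 10^+2.28 + 10^+1.47) = 0.004524
DIC = [CO2*]/α₀ = 1.065×10^-5 / 0.004524 = 2.35 mmol/kg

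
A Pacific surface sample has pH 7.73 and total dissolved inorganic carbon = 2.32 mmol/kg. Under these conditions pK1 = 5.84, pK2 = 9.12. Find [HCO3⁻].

[HCO3⁻] = 2.20 mmol/kg

α₁ = 1 / (1 + [H⁺]/K1 + K2/[H⁺]) = 1 / (1 + 10^-1.89 + 10^-1.39)
   = 1 / (1 + 0.012882 + 0.040738) = 1/1.0536 = 0.9491
[HCO3⁻] = α₁ × DIC = 0.9491 × 2.32 = 2.20 mmol/kg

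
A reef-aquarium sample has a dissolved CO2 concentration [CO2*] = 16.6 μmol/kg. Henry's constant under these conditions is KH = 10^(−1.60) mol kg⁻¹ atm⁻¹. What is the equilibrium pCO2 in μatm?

pCO2 = 661 μatm

KH = 10^(−1.60) = 2.512×10^-2 mol kg⁻¹ atm⁻¹
pCO2 = [CO2*]/KH = 16.6×10^-6 / 2.512×10^-2 = 6.61×10^-4 atm = 661 μatm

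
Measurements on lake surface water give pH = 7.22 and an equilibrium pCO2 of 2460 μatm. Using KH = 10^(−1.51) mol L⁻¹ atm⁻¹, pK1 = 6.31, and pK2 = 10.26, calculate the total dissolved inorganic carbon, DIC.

DIC = 0.695 mmol/L

[CO2*] = KH · pCO2 = 10^(−1.51) × 2460×10^-6 = 7.602×10^-5 mol/L
α₀ = 1/(1 + K1/[H⁺] + K1K2/[H⁺]²) = 1/(1 + 10^+0.91 + 10^-2.13) = 0.1095
DIC = [CO2*]/α₀ = 7.602×10^-5 / 0.1095 = 0.695 mmol/L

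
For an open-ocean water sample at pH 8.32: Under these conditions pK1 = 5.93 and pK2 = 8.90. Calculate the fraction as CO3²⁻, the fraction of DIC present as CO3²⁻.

α₂ = 0.208

α₂ = 1 / (1 + [H⁺]/K2 + [H⁺]²/(K1K2)) = 1 / (1 + 10^+0.58 + 10^-1.81)
   = 1 / (1 + 3.8019 + 0.015488) = 1/4.8174 = 0.2076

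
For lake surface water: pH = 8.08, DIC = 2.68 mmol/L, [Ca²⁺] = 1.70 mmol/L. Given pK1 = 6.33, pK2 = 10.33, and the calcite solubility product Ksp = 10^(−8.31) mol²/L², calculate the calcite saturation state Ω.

α₂ = 1 / (1 + [H⁺]/K2 + [H⁺]²/(K1K2)) = 1 / (1 + 10^+2.25 + 10^+0.50)
   = 1 / (1 + 177.83 + 3.1623) = 1/181.99 = 0.005495
[CO3²⁻] = α₂ × DIC = 0.005495 × 2.68 = 0.01473 mmol/L = 14.73 μmol/L
Ksp = 10^(−8.31) = 4.898×10^-9
Ω = [Ca²⁺][CO3²⁻]/Ksp = (1.70×10^-3)(1.473×10^-5) / 4.898×10^-9 = 5.11

Ω = 5.11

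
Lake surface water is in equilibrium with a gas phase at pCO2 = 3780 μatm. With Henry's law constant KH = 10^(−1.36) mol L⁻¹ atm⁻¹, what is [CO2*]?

KH = 10^(−1.36) = 4.365×10^-2 mol L⁻¹ atm⁻¹
[CO2*] = KH · pCO2 = 4.365×10^-2 × 3780×10^-6 atm = 1.65×10^-4 mol/L

[CO2*] = 165 μmol/L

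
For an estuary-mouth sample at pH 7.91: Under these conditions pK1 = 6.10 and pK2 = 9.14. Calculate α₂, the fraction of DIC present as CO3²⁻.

α₂ = 1 / (1 + [H⁺]/K2 + [H⁺]²/(K1K2)) = 1 / (1 + 10^+1.23 + 10^-0.58)
   = 1 / (1 + 16.982 + 0.26303) = 1/18.245 = 0.05481

α₂ = 0.0548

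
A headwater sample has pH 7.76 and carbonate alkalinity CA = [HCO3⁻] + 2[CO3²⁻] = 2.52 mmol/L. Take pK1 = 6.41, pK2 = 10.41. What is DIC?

CA = [HCO3⁻] + 2[CO3²⁻] = (α₁ + 2α₂)·DIC
At pH 7.76: [H⁺]/K1 = 10^-1.35 = 0.044668, K2/[H⁺] = 10^-2.65 = 0.0022387
α₁ = 1/(1 + 0.044668 + 0.0022387) = 1/1.0469 = 0.9552; α₂ = α₁·K2/[H⁺] = 0.002138
α₁ + 2α₂ = 0.9595
DIC = CA / (α₁ + 2α₂) = 2.52 / 0.9595 = 2.63 mmol/L

DIC = 2.63 mmol/L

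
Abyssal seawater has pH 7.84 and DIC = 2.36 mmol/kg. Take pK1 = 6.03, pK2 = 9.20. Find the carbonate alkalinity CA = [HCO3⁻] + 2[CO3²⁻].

CA = [HCO3⁻] + 2[CO3²⁻] = (α₁ + 2α₂)·DIC
At pH 7.84: [H⁺]/K1 = 10^-1.81 = 0.015488, K2/[H⁺] = 10^-1.36 = 0.043652
α₁ = 1/(1 + 0.015488 + 0.043652) = 1/1.0591 = 0.9442; α₂ = α₁·K2/[H⁺] = 0.04121
α₁ + 2α₂ = 1.0266
CA = 1.0266 × 2.36 = 2.42 mmol/kg

CA = 2.42 mmol/kg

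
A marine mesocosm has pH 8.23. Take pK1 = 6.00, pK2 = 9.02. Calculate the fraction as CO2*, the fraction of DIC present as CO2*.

α₀ = 0.00504

α₀ = 1 / (1 + K1/[H⁺] + K1K2/[H⁺]²) = 1 / (1 + 10^+2.23 + 10^+1.44)
   = 1 / (1 + 169.82 + 27.542) = 1/198.37 = 0.005041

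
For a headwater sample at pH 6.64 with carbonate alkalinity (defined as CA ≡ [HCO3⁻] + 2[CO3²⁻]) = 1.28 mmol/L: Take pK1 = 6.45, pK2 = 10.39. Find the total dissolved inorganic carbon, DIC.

CA = [HCO3⁻] + 2[CO3²⁻] = (α₁ + 2α₂)·DIC
At pH 6.64: [H⁺]/K1 = 10^-0.19 = 0.64565, K2/[H⁺] = 10^-3.75 = 0.00017783
α₁ = 1/(1 + 0.64565 + 0.00017783) = 1/1.6458 = 0.6076; α₂ = α₁·K2/[H⁺] = 0.0001080
α₁ + 2α₂ = 0.6078
DIC = CA / (α₁ + 2α₂) = 1.28 / 0.6078 = 2.11 mmol/L

DIC = 2.11 mmol/L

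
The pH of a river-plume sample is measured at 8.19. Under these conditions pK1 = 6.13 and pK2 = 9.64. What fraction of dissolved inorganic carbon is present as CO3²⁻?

α₂ = 1 / (1 + [H⁺]/K2 + [H⁺]²/(K1K2)) = 1 / (1 + 10^+1.45 + 10^-0.61)
   = 1 / (1 + 28.184 + 0.24547) = 1/29.429 = 0.03398

α₂ = 0.0340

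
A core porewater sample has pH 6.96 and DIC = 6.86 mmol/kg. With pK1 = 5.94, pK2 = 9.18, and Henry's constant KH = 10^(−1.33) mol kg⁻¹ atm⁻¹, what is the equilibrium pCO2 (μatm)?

pCO2 = 1.27×10^4 μatm

α₀ = 1 / (1 + K1/[H⁺] + K1K2/[H⁺]²) = 1 / (1 + 10^+1.02 + 10^-1.20)
   = 1 / (1 + 10.471 + 0.063096) = 1/11.534 = 0.08670
[CO2*] = α₀ × DIC = 0.08670 × 6.86 = 0.5947 mmol/kg
pCO2 = [CO2*]/KH = 5.947×10^-4 / 4.677×10^-2 = 1.27×10^4 μatm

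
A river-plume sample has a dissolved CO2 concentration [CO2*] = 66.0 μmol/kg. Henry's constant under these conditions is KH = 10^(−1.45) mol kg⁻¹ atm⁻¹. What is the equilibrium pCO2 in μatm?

KH = 10^(−1.45) = 3.548×10^-2 mol kg⁻¹ atm⁻¹
pCO2 = [CO2*]/KH = 66.0×10^-6 / 3.548×10^-2 = 1.86×10^-3 atm = 1860 μatm

pCO2 = 1860 μatm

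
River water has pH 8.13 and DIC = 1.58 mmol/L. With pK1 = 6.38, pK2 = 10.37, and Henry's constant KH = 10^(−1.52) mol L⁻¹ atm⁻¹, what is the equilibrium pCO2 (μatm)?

α₀ = 1 / (1 + K1/[H⁺] + K1K2/[H⁺]²) = 1 / (1 + 10^+1.75 + 10^-0.49)
   = 1 / (1 + 56.234 + 0.32359) = 1/57.558 = 0.01737
[CO2*] = α₀ × DIC = 0.01737 × 1.58 = 0.02745 mmol/L
pCO2 = [CO2*]/KH = 2.745×10^-5 / 3.020×10^-2 = 909 μatm

pCO2 = 909 μatm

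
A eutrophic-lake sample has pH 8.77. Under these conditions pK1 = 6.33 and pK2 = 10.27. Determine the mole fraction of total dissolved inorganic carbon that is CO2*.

α₀ = 0.00351

α₀ = 1 / (1 + K1/[H⁺] + K1K2/[H⁺]²) = 1 / (1 + 10^+2.44 + 10^+0.94)
   = 1 / (1 + 275.42 + 8.7096) = 1/285.13 = 0.003507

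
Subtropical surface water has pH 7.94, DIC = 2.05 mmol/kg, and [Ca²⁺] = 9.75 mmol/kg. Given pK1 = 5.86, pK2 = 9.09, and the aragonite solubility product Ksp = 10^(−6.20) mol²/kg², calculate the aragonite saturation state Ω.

Ω = 2.08

α₂ = 1 / (1 + [H⁺]/K2 + [H⁺]²/(K1K2)) = 1 / (1 + 10^+1.15 + 10^-0.93)
   = 1 / (1 + 14.125 + 0.11749) = 1/15.243 = 0.06560
[CO3²⁻] = α₂ × DIC = 0.06560 × 2.05 = 0.1345 mmol/kg
Ksp = 10^(−6.20) = 6.310×10^-7
Ω = [Ca²⁺][CO3²⁻]/Ksp = (9.75×10^-3)(1.345×10^-4) / 6.310×10^-7 = 2.08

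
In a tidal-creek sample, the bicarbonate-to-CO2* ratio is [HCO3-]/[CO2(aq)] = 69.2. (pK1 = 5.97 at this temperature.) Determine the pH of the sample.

pH = 7.81

From K1 = [H⁺][HCO3-]/[CO2(aq)]:  pH = pK1 + log₁₀([HCO3-]/[CO2(aq)])
log₁₀(69.2) = +1.840
pH = 5.97 + (+1.840) = 7.81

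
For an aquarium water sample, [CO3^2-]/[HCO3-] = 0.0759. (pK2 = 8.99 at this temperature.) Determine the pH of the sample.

pH = 7.87

From K2 = [H⁺][CO3^2-]/[HCO3-]:  pH = pK2 + log₁₀([CO3^2-]/[HCO3-])
log₁₀(0.0759) = -1.120
pH = 8.99 + (-1.120) = 7.87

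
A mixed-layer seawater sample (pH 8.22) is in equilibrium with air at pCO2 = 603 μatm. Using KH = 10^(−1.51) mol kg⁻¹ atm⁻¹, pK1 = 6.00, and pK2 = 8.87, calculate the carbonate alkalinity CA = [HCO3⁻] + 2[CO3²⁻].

[CO2*] = KH · pCO2 = 10^(−1.51) × 603×10^-6 = 1.863×10^-5 mol/kg
α₀ = 1/(1 + K1/[H⁺] + K1K2/[H⁺]²) = 1/(1 + 10^+2.22 + 10^+1.57) = 0.004899
DIC = [CO2*]/α₀ = 1.863×10^-5 / 0.004899 = 3.804 mmol/kg
CA = (α₁ + 2α₂)·DIC = (0.8131 + 2×0.1820) × 3.804 = 4.48 mmol/kg

CA = 4.48 mmol/kg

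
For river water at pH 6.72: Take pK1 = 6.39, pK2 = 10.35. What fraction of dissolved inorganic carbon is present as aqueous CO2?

α₀ = 1 / (1 + K1/[H⁺] + K1K2/[H⁺]²) = 1 / (1 + 10^+0.33 + 10^-3.30)
   = 1 / (1 + 2.1380 + 0.00050119) = 1/3.1385 = 0.3186

α₀ = 0.319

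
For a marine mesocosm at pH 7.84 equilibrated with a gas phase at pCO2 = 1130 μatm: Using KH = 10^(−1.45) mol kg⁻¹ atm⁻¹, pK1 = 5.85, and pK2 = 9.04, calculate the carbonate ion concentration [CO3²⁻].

[CO3²⁻] = 0.247 mmol/kg

[CO2*] = KH · pCO2 = 10^(−1.45) × 1130×10^-6 = 4.009×10^-5 mol/kg
α₀ = 1/(1 + K1/[H⁺] + K1K2/[H⁺]²) = 1/(1 + 10^+1.99 + 10^+0.79) = 0.009534
DIC = [CO2*]/α₀ = 4.009×10^-5 / 0.009534 = 4.205 mmol/kg
[CO3²⁻] = α₂·DIC; α₂ = 0.05879, so [CO3²⁻] = 0.05879 × 4.205 = 0.247 mmol/kg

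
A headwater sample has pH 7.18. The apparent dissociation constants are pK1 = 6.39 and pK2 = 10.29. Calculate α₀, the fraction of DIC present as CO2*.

α₀ = 0.139

α₀ = 1 / (1 + K1/[H⁺] + K1K2/[H⁺]²) = 1 / (1 + 10^+0.79 + 10^-2.32)
   = 1 / (1 + 6.1660 + 0.0047863) = 1/7.1707 = 0.1395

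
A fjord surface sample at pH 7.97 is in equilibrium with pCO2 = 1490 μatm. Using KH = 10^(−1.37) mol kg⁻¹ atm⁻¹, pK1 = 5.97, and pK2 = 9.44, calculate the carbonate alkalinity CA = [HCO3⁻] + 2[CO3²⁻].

[CO2*] = KH · pCO2 = 10^(−1.37) × 1490×10^-6 = 6.356×10^-5 mol/kg
α₀ = 1/(1 + K1/[H⁺] + K1K2/[H⁺]²) = 1/(1 + 10^+2.00 + 10^+0.53) = 0.009580
DIC = [CO2*]/α₀ = 6.356×10^-5 / 0.009580 = 6.635 mmol/kg
CA = (α₁ + 2α₂)·DIC = (0.9580 + 2×0.03246) × 6.635 = 6.79 mmol/kg

CA = 6.79 mmol/kg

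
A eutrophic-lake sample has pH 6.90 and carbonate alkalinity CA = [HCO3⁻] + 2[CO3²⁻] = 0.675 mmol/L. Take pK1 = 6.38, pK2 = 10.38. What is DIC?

CA = [HCO3⁻] + 2[CO3²⁻] = (α₁ + 2α₂)·DIC
At pH 6.90: [H⁺]/K1 = 10^-0.52 = 0.30200, K2/[H⁺] = 10^-3.48 = 0.00033113
α₁ = 1/(1 + 0.30200 + 0.00033113) = 1/1.3023 = 0.7679; α₂ = α₁·K2/[H⁺] = 0.0002543
α₁ + 2α₂ = 0.7684
DIC = CA / (α₁ + 2α₂) = 0.675 / 0.7684 = 0.878 mmol/L

DIC = 0.878 mmol/L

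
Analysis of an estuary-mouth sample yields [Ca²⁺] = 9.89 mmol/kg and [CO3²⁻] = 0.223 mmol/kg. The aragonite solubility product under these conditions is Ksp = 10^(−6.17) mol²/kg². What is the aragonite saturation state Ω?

Ksp = 10^(−6.17) = 6.761×10^-7
Ω = [Ca²⁺][CO3²⁻]/Ksp = (9.89×10^-3)(0.223×10^-3) / 6.761×10^-7 = 3.26

Ω = 3.26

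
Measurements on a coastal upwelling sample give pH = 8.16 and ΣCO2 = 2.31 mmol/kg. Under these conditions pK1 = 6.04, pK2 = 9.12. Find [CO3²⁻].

α₂ = 1 / (1 + [H⁺]/K2 + [H⁺]²/(K1K2)) = 1 / (1 + 10^+0.96 + 10^-1.16)
   = 1 / (1 + 9.1201 + 0.069183) = 1/10.189 = 0.09814
[CO3²⁻] = α₂ × DIC = 0.09814 × 2.31 = 0.227 mmol/kg

[CO3²⁻] = 0.227 mmol/kg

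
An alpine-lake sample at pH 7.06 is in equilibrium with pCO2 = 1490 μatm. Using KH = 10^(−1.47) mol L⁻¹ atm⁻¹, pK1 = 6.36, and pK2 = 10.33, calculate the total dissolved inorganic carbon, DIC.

[CO2*] = KH · pCO2 = 10^(−1.47) × 1490×10^-6 = 5.049×10^-5 mol/L
α₀ = 1/(1 + K1/[H⁺] + K1K2/[H⁺]²) = 1/(1 + 10^+0.70 + 10^-2.57) = 0.1663
DIC = [CO2*]/α₀ = 5.049×10^-5 / 0.1663 = 0.304 mmol/L

DIC = 0.304 mmol/L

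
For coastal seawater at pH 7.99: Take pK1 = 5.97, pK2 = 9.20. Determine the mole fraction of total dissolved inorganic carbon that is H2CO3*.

α₀ = 1 / (1 + K1/[H⁺] + K1K2/[H⁺]²) = 1 / (1 + 10^+2.02 + 10^+0.81)
   = 1 / (1 + 104.71 + 6.4565) = 1/112.17 = 0.008915

α₀ = 0.00892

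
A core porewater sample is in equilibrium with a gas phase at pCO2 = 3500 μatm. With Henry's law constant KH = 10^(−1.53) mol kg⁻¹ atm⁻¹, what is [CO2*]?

KH = 10^(−1.53) = 2.951×10^-2 mol kg⁻¹ atm⁻¹
[CO2*] = KH · pCO2 = 2.951×10^-2 × 3500×10^-6 atm = 1.03×10^-4 mol/kg

[CO2*] = 103 μmol/kg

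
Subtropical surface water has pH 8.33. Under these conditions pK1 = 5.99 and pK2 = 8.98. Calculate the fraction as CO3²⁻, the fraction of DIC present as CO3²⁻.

α₂ = 0.182

α₂ = 1 / (1 + [H⁺]/K2 + [H⁺]²/(K1K2)) = 1 / (1 + 10^+0.65 + 10^-1.69)
   = 1 / (1 + 4.4668 + 0.020417) = 1/5.4873 = 0.1822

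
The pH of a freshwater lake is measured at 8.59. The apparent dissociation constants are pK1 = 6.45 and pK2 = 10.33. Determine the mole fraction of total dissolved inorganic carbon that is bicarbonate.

α₁ = 1 / (1 + [H⁺]/K1 + K2/[H⁺]) = 1 / (1 + 10^-2.14 + 10^-1.74)
   = 1 / (1 + 0.0072444 + 0.018197) = 1/1.0254 = 0.9752

α₁ = 0.975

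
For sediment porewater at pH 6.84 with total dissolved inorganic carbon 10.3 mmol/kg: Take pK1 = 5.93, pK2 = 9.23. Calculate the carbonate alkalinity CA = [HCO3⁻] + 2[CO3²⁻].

CA = 9.21 mmol/kg

CA = [HCO3⁻] + 2[CO3²⁻] = (α₁ + 2α₂)·DIC
At pH 6.84: [H⁺]/K1 = 10^-0.91 = 0.12303, K2/[H⁺] = 10^-2.39 = 0.0040738
α₁ = 1/(1 + 0.12303 + 0.0040738) = 1/1.1271 = 0.8872; α₂ = α₁·K2/[H⁺] = 0.003614
α₁ + 2α₂ = 0.8945
CA = 0.8945 × 10.3 = 9.21 mmol/kg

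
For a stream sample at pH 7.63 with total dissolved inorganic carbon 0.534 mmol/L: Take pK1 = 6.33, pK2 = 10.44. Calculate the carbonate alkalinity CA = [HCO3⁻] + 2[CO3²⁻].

CA = 0.509 mmol/L

CA = [HCO3⁻] + 2[CO3²⁻] = (α₁ + 2α₂)·DIC
At pH 7.63: [H⁺]/K1 = 10^-1.30 = 0.050119, K2/[H⁺] = 10^-2.81 = 0.0015488
α₁ = 1/(1 + 0.050119 + 0.0015488) = 1/1.0517 = 0.9509; α₂ = α₁·K2/[H⁺] = 0.001473
α₁ + 2α₂ = 0.9538
CA = 0.9538 × 0.534 = 0.509 mmol/L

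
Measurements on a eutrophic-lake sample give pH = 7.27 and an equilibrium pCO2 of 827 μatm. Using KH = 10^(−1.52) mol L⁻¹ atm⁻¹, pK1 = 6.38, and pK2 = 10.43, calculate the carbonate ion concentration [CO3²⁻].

[CO3²⁻] = 0.134 μmol/L

[CO2*] = KH · pCO2 = 10^(−1.52) × 827×10^-6 = 2.498×10^-5 mol/L
α₀ = 1/(1 + K1/[H⁺] + K1K2/[H⁺]²) = 1/(1 + 10^+0.89 + 10^-2.27) = 0.1141
DIC = [CO2*]/α₀ = 2.498×10^-5 / 0.1141 = 0.2190 mmol/L
[CO3²⁻] = α₂·DIC; α₂ = 0.0006125, so [CO3²⁻] = 0.0006125 × 0.2190 = 0.000134 mmol/L = 0.134 μmol/L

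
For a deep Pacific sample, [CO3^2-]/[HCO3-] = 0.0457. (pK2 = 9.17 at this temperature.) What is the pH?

pH = 7.83

From K2 = [H⁺][CO3^2-]/[HCO3-]:  pH = pK2 + log₁₀([CO3^2-]/[HCO3-])
log₁₀(0.0457) = -1.340
pH = 9.17 + (-1.340) = 7.83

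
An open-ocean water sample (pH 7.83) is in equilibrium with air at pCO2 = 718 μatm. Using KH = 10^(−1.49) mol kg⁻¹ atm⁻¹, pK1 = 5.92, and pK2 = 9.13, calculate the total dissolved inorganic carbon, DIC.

[CO2*] = KH · pCO2 = 10^(−1.49) × 718×10^-6 = 2.323×10^-5 mol/kg
α₀ = 1/(1 + K1/[H⁺] + K1K2/[H⁺]²) = 1/(1 + 10^+1.91 + 10^+0.61) = 0.01158
DIC = [CO2*]/α₀ = 2.323×10^-5 / 0.01158 = 2.01 mmol/kg

DIC = 2.01 mmol/kg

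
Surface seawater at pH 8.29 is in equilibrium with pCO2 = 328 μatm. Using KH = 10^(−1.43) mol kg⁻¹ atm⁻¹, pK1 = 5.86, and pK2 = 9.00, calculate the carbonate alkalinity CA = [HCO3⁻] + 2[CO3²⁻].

[CO2*] = KH · pCO2 = 10^(−1.43) × 328×10^-6 = 1.219×10^-5 mol/kg
α₀ = 1/(1 + K1/[H⁺] + K1K2/[H⁺]²) = 1/(1 + 10^+2.43 + 10^+1.72) = 0.003099
DIC = [CO2*]/α₀ = 1.219×10^-5 / 0.003099 = 3.932 mmol/kg
CA = (α₁ + 2α₂)·DIC = (0.8342 + 2×0.1627) × 3.932 = 4.56 mmol/kg

CA = 4.56 mmol/kg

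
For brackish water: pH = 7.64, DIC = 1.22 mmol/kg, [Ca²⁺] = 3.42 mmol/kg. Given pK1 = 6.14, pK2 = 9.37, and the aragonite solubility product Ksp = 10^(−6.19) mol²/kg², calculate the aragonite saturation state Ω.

Ω = 0.115

α₂ = 1 / (1 + [H⁺]/K2 + [H⁺]²/(K1K2)) = 1 / (1 + 10^+1.73 + 10^+0.23)
   = 1 / (1 + 53.703 + 1.6982) = 1/56.401 = 0.01773
[CO3²⁻] = α₂ × DIC = 0.01773 × 1.22 = 0.02163 mmol/kg
Ksp = 10^(−6.19) = 6.457×10^-7
Ω = [Ca²⁺][CO3²⁻]/Ksp = (3.42×10^-3)(2.163×10^-5) / 6.457×10^-7 = 0.115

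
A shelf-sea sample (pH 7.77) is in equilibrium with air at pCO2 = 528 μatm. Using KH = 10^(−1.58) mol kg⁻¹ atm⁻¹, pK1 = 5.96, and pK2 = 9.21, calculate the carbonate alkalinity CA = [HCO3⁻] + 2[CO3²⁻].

CA = 0.962 mmol/kg

[CO2*] = KH · pCO2 = 10^(−1.58) × 528×10^-6 = 1.389×10^-5 mol/kg
α₀ = 1/(1 + K1/[H⁺] + K1K2/[H⁺]²) = 1/(1 + 10^+1.81 + 10^+0.37) = 0.01473
DIC = [CO2*]/α₀ = 1.389×10^-5 / 0.01473 = 0.9431 mmol/kg
CA = (α₁ + 2α₂)·DIC = (0.9508 + 2×0.03452) × 0.9431 = 0.962 mmol/kg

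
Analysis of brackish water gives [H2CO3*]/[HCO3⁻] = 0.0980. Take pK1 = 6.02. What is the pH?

From K1 = [H⁺][HCO3⁻]/[H2CO3*]:  pH = pK1 − log₁₀([H2CO3*]/[HCO3⁻])
log₁₀(0.0980) = -1.009
pH = 6.02 − (-1.009) = 7.03

pH = 7.03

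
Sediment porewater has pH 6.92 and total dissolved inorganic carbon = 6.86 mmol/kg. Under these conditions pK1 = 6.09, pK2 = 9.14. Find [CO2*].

[CO2*] = 0.879 mmol/kg

α₀ = 1 / (1 + K1/[H⁺] + K1K2/[H⁺]²) = 1 / (1 + 10^+0.83 + 10^-1.39)
   = 1 / (1 + 6.7608 + 0.040738) = 1/7.8016 = 0.1282
[CO2*] = α₀ × DIC = 0.1282 × 6.86 = 0.879 mmol/kg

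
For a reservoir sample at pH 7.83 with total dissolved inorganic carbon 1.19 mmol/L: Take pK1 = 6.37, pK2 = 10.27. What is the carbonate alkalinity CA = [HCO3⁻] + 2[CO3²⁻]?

CA = 1.15 mmol/L

CA = [HCO3⁻] + 2[CO3²⁻] = (α₁ + 2α₂)·DIC
At pH 7.83: [H⁺]/K1 = 10^-1.46 = 0.034674, K2/[H⁺] = 10^-2.44 = 0.0036308
α₁ = 1/(1 + 0.034674 + 0.0036308) = 1/1.0383 = 0.9631; α₂ = α₁·K2/[H⁺] = 0.003497
α₁ + 2α₂ = 0.9701
CA = 0.9701 × 1.19 = 1.15 mmol/L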